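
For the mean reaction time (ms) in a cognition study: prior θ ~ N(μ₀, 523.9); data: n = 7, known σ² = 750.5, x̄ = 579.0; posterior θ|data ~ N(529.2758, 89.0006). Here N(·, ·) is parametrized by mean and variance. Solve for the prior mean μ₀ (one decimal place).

With known observation variance, the Normal–Normal posterior has precision τ_n = τ₀ + n/σ² and mean μ_n = (τ₀μ₀ + (n/σ²)x̄)/τ_n.
Here τ₀ = 1/523.9 = 0.001909 and τ_data = 7/750.5 = 0.009327, so τ_n = 0.011236.
Rearranging for μ₀: μ₀ = (μ_n·τ_n − τ_data·x̄)/τ₀ = (529.2758·0.011236 − 0.009327·579.0) / 0.001909 = 0.546610/0.001909 ≈ 286.3.

μ₀ = 286.3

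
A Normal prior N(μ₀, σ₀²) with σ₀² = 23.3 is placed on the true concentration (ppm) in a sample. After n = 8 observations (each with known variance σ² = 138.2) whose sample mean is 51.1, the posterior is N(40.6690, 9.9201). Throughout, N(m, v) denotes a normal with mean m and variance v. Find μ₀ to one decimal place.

μ₀ = 26.6

With known observation variance, the Normal–Normal posterior has precision τ_n = τ₀ + n/σ² and mean μ_n = (τ₀μ₀ + (n/σ²)x̄)/τ_n.
Here τ₀ = 1/23.3 = 0.042918 and τ_data = 8/138.2 = 0.057887, so τ_n = 0.100805.
Rearranging for μ₀: μ₀ = (μ_n·τ_n − τ_data·x̄)/τ₀ = (40.6690·0.100805 − 0.057887·51.1) / 0.042918 = 1.141613/0.042918 ≈ 26.6.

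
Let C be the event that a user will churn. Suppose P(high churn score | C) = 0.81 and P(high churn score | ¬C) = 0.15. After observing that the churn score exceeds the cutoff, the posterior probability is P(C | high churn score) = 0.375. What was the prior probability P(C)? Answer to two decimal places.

In odds form, posterior odds = prior odds × likelihood ratio, so prior odds = posterior odds ÷ LR.
Posterior odds = 0.375/(1−0.375) = 0.6000. LR = 0.81/0.15 = 5.4000.
Prior odds = 0.6000/5.4000 = 0.1111, so P(C) = 0.1111/(1+0.1111) ≈ 0.10.

P(C) = 0.10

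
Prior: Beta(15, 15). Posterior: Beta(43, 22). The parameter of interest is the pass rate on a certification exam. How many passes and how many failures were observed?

28 passes and 7 failures

Beta is conjugate to the binomial likelihood: posterior = Beta(α+s, β+f).
So s = 43 − 15 = 28 and f = 22 − 15 = 7.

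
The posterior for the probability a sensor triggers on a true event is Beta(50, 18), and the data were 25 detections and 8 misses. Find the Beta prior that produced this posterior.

Beta(25, 10)

A Beta(α, β) prior with s successes and f failures in binomial data gives a Beta(α+s, β+f) posterior.
So α = 50 − 25 = 25 and β = 18 − 8 = 10.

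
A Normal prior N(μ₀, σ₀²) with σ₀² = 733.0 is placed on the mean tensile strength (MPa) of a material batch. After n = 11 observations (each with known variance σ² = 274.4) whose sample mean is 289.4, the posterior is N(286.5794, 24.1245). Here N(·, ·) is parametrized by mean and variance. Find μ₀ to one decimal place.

The posterior mean is a precision-weighted average: μ_n = (τ₀μ₀ + τ_data·x̄)/(τ₀+τ_data), with τ₀=1/σ₀² and τ_data=n/σ².
Here τ₀ = 1/733.0 = 0.001364 and τ_data = 11/274.4 = 0.040087, so τ_n = 0.041451.
Rearranging for μ₀: μ₀ = (μ_n·τ_n − τ_data·x̄)/τ₀ = (286.5794·0.041451 − 0.040087·289.4) / 0.001364 = 0.277825/0.001364 ≈ 203.7.

μ₀ = 203.7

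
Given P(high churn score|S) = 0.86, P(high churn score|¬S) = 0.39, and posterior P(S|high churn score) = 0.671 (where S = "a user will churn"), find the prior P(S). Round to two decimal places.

Bayes' rule in odds form gives O(S|E) = O(S)·[P(E|S)/P(E|¬S)], hence O(S) = O(S|E)/LR.
Posterior odds = 0.671/(1−0.671) = 2.0395. LR = 0.86/0.39 = 2.2051.
Prior odds = 2.0395/2.2051 = 0.9249, so P(S) = 0.9249/(1+0.9249) ≈ 0.48.

P(S) = 0.48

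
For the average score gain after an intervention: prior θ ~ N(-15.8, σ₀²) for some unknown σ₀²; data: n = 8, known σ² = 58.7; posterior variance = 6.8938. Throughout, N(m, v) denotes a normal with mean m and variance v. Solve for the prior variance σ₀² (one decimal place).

σ₀² = 114.0

For the Normal–Normal model with known σ², precisions add: τ_n = τ₀ + n/σ².
So 1/σ₀² = 1/6.8938 − 8/58.7 = 0.145058 − 0.136286 = 0.008772.
Hence σ₀² = 1/0.008772 ≈ 114.0.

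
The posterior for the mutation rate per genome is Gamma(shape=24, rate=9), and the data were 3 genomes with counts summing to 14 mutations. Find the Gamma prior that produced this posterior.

Gamma(shape=10, rate=6)

Gamma–Poisson conjugacy: posterior shape = α + Σxᵢ, posterior rate = β + n.
So α = 24 − 14 = 10 and β = 9 − 3 = 6.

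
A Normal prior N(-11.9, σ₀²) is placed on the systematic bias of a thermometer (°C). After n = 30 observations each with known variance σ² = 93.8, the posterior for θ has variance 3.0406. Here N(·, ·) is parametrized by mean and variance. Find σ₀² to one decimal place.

σ₀² = 110.5

For the Normal–Normal model with known σ², precisions add: τ_n = τ₀ + n/σ².
So 1/σ₀² = 1/3.0406 − 30/93.8 = 0.328882 − 0.319829 = 0.009053.
Hence σ₀² = 1/0.009053 ≈ 110.5.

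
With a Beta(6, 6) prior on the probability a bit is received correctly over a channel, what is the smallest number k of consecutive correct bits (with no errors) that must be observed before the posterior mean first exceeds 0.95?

k = 109

After k correct bits and 0 errors the posterior is Beta(6+k, 6), with mean (6+k)/(6+6+k).
Set (6+k)/(12+k) > 0.95 and solve: k > (0.95·12 − 6)/(1 − 0.95) = 108.000.
The smallest integer exceeding 108.000 is 109, and checking k=109: (115)/(121) = 0.9504 > 0.95.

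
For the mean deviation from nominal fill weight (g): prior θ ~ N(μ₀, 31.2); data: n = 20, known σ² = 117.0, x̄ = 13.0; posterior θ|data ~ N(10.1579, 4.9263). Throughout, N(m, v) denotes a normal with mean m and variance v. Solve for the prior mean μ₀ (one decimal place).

With known observation variance, the Normal–Normal posterior has precision τ_n = τ₀ + n/σ² and mean μ_n = (τ₀μ₀ + (n/σ²)x̄)/τ_n.
Here τ₀ = 1/31.2 = 0.032051 and τ_data = 20/117.0 = 0.170940, so τ_n = 0.202991.
Rearranging for μ₀: μ₀ = (μ_n·τ_n − τ_data·x̄)/τ₀ = (10.1579·0.202991 − 0.170940·13.0) / 0.032051 = -0.160258/0.032051 ≈ -5.0.

μ₀ = -5.0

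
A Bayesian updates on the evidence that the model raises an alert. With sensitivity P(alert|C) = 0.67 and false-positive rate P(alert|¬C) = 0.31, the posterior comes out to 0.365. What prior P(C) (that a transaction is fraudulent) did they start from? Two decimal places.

Bayes' rule in odds form gives O(C|E) = O(C)·[P(E|C)/P(E|¬C)], hence O(C) = O(C|E)/LR.
Posterior odds = 0.365/(1−0.365) = 0.5748. LR = 0.67/0.31 = 2.1613.
Prior odds = 0.5748/2.1613 = 0.2660, so P(C) = 0.2660/(1+0.2660) ≈ 0.21.

P(C) = 0.21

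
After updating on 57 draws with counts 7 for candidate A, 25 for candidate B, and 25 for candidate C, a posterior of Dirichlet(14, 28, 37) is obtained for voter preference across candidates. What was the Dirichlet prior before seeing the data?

Dirichlet(7, 3, 12)

For a Dirichlet(α) prior with multinomial counts c, the posterior is Dirichlet(α + c) componentwise.
Subtract each count from the matching posterior parameter: 14−7=7, 28−25=3, 37−25=12.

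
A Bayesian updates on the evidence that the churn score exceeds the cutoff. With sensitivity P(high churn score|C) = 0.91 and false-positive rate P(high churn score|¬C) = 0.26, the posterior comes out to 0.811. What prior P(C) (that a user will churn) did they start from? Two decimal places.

In odds form, posterior odds = prior odds × likelihood ratio, so prior odds = posterior odds ÷ LR.
Posterior odds = 0.811/(1−0.811) = 4.2910. LR = 0.91/0.26 = 3.5000.
Prior odds = 4.2910/3.5000 = 1.2260, so P(C) = 1.2260/(1+1.2260) ≈ 0.55.

P(C) = 0.55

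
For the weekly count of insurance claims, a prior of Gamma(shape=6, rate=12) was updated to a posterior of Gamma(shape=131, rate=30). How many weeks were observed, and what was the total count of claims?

n = 18 weeks with total 125 claims

A Gamma(α, β) prior (rate parametrization) on a Poisson rate with n observations summing to S gives posterior Gamma(α+S, β+n).
Matching: Σxᵢ = 131 − 6 = 125 and n = 30 − 12 = 18.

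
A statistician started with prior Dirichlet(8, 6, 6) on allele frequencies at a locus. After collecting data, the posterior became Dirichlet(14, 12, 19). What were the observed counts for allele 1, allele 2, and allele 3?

counts (6, 6, 13)

For a Dirichlet(α) prior with multinomial counts c, the posterior is Dirichlet(α + c) componentwise.
Counts are posterior − prior componentwise: 14−8=6, 12−6=6, 19−6=13.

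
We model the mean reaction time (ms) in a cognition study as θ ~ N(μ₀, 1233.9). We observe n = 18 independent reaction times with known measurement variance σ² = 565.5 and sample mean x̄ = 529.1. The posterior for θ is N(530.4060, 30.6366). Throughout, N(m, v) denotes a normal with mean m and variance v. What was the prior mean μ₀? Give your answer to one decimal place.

μ₀ = 581.7

With known observation variance, the Normal–Normal posterior has precision τ_n = τ₀ + n/σ² and mean μ_n = (τ₀μ₀ + (n/σ²)x̄)/τ_n.
Here τ₀ = 1/1233.9 = 0.000810 and τ_data = 18/565.5 = 0.031830, so τ_n = 0.032640.
Rearranging for μ₀: μ₀ = (μ_n·τ_n − τ_data·x̄)/τ₀ = (530.4060·0.032640 − 0.031830·529.1) / 0.000810 = 0.471199/0.000810 ≈ 581.7.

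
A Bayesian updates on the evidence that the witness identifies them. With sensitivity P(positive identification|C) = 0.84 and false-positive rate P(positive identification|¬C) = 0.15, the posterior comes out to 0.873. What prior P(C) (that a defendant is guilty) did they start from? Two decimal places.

In odds form, posterior odds = prior odds × likelihood ratio, so prior odds = posterior odds ÷ LR.
Posterior odds = 0.873/(1−0.873) = 6.8740. LR = 0.84/0.15 = 5.6000.
Prior odds = 6.8740/5.6000 = 1.2275, so P(C) = 1.2275/(1+1.2275) ≈ 0.55.

P(C) = 0.55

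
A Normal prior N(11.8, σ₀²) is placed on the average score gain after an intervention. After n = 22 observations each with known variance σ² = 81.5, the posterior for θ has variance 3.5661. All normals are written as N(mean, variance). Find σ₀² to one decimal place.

For the Normal–Normal model with known σ², precisions add: τ_n = τ₀ + n/σ².
So 1/σ₀² = 1/3.5661 − 22/81.5 = 0.280418 − 0.269939 = 0.010479.
Hence σ₀² = 1/0.010479 ≈ 95.4.

σ₀² = 95.4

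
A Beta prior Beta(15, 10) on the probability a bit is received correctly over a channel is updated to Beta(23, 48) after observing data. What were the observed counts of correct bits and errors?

Under Beta–binomial conjugacy the posterior parameters are (α+s, β+f).
So s = 23 − 15 = 8 and f = 48 − 10 = 38.

8 correct bits and 38 errors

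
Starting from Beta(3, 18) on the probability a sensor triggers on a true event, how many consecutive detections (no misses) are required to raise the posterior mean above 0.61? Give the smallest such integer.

After k detections and 0 misses the posterior is Beta(3+k, 18), with mean (3+k)/(3+18+k).
Set (3+k)/(21+k) > 0.61 and solve: k > (0.61·21 − 3)/(1 − 0.61) = 25.154.
The smallest integer exceeding 25.154 is 26.

k = 26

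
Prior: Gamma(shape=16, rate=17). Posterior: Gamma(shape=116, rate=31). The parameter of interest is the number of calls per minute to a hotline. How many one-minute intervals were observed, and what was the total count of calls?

n = 14 one-minute intervals with total 100 calls

A Gamma(α, β) prior (rate parametrization) on a Poisson rate with n observations summing to S gives posterior Gamma(α+S, β+n).
Matching: Σxᵢ = 116 − 16 = 100 and n = 31 − 17 = 14.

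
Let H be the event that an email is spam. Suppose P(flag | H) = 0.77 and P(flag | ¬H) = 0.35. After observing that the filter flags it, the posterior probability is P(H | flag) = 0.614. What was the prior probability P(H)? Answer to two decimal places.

P(H) = 0.42

In odds form, posterior odds = prior odds × likelihood ratio, so prior odds = posterior odds ÷ LR.
Posterior odds = 0.614/(1−0.614) = 1.5907. LR = 0.77/0.35 = 2.2000.
Prior odds = 1.5907/2.2000 = 0.7230, so P(H) = 0.7230/(1+0.7230) ≈ 0.42.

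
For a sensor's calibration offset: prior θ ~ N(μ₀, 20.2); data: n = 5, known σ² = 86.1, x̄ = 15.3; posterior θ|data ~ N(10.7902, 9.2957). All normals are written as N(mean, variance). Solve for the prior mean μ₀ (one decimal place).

The posterior mean is a precision-weighted average: μ_n = (τ₀μ₀ + τ_data·x̄)/(τ₀+τ_data), with τ₀=1/σ₀² and τ_data=n/σ².
Here τ₀ = 1/20.2 = 0.049505 and τ_data = 5/86.1 = 0.058072, so τ_n = 0.107577.
Rearranging for μ₀: μ₀ = (μ_n·τ_n − τ_data·x̄)/τ₀ = (10.7902·0.107577 − 0.058072·15.3) / 0.049505 = 0.272276/0.049505 ≈ 5.5.

μ₀ = 5.5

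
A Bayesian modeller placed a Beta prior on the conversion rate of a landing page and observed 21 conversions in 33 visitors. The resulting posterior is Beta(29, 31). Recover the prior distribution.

Beta is conjugate to the binomial likelihood: posterior = Beta(a+s, b+f).
Subtract the data counts: 29−21=8, 31−12=19.

Beta(8, 19)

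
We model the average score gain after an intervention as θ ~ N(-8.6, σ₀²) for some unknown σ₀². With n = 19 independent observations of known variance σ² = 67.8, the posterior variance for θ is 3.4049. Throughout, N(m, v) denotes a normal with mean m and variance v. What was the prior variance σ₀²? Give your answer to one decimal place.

σ₀² = 74.3

Posterior precision equals prior precision plus data precision: 1/σ_n² = 1/σ₀² + n/σ².
So 1/σ₀² = 1/3.4049 − 19/67.8 = 0.293694 − 0.280236 = 0.013458.
Hence σ₀² = 1/0.013458 ≈ 74.3.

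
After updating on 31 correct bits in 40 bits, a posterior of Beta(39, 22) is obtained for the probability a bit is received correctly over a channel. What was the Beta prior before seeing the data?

Beta is conjugate to the binomial likelihood: posterior = Beta(a+s, b+f).
Subtract the data counts: 39−31=8, 22−9=13.

Beta(8, 13)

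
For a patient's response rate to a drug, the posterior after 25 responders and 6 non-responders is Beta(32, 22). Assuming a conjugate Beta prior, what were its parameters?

Beta is conjugate to the binomial likelihood: posterior = Beta(a+s, b+f).
So a = 32 − 25 = 7 and b = 22 − 6 = 16.

Beta(7, 16)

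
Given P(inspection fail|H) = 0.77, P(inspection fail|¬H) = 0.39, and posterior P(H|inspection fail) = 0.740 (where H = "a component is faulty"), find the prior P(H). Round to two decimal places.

Bayes' rule in odds form gives O(H|E) = O(H)·[P(E|H)/P(E|¬H)], hence O(H) = O(H|E)/LR.
Posterior odds = 0.740/(1−0.740) = 2.8462. LR = 0.77/0.39 = 1.9744.
Prior odds = 2.8462/1.9744 = 1.4416, so P(H) = 1.4416/(1+1.4416) ≈ 0.59.

P(H) = 0.59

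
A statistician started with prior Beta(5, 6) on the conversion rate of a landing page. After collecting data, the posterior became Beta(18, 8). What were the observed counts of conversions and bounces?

A Beta(a, b) prior with s successes and f failures in binomial data gives a Beta(a+s, b+f) posterior.
So s = 18 − 5 = 13 and f = 8 − 6 = 2.

13 conversions and 2 bounces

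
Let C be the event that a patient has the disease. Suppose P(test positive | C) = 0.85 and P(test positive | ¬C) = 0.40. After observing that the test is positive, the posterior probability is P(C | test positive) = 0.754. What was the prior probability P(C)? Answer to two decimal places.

P(C) = 0.59

In odds form, posterior odds = prior odds × likelihood ratio, so prior odds = posterior odds ÷ LR.
Posterior odds = 0.754/(1−0.754) = 3.0650. LR = 0.85/0.40 = 2.1250.
Prior odds = 3.0650/2.1250 = 1.4424, so P(C) = 1.4424/(1+1.4424) ≈ 0.59.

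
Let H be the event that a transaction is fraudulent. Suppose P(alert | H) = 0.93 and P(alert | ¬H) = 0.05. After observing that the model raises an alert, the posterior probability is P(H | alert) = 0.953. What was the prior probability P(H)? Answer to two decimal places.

P(H) = 0.52

In odds form, posterior odds = prior odds × likelihood ratio, so prior odds = posterior odds ÷ LR.
Posterior odds = 0.953/(1−0.953) = 20.2766. LR = 0.93/0.05 = 18.6000.
Prior odds = 20.2766/18.6000 = 1.0901, so P(H) = 1.0901/(1+1.0901) ≈ 0.52.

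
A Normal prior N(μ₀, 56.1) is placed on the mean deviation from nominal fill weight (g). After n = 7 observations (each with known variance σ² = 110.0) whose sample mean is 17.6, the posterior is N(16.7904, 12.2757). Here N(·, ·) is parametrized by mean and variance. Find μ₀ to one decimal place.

μ₀ = 13.9

With known observation variance, the Normal–Normal posterior has precision τ_n = τ₀ + n/σ² and mean μ_n = (τ₀μ₀ + (n/σ²)x̄)/τ_n.
Here τ₀ = 1/56.1 = 0.017825 and τ_data = 7/110.0 = 0.063636, so τ_n = 0.081461.
Rearranging for μ₀: μ₀ = (μ_n·τ_n − τ_data·x̄)/τ₀ = (16.7904·0.081461 − 0.063636·17.6) / 0.017825 = 0.247769/0.017825 ≈ 13.9.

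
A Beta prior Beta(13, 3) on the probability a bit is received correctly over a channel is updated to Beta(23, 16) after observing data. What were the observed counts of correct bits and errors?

10 correct bits and 13 errors

Under Beta–binomial conjugacy the posterior parameters are (a+s, b+f).
So s = 23 − 13 = 10 and f = 16 − 3 = 13.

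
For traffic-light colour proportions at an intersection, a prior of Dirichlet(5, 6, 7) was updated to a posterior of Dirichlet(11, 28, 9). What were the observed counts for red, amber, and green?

For a Dirichlet(α) prior with multinomial counts c, the posterior is Dirichlet(α + c) componentwise.
Counts are posterior − prior componentwise: 11−5=6, 28−6=22, 9−7=2.

counts (6, 22, 2)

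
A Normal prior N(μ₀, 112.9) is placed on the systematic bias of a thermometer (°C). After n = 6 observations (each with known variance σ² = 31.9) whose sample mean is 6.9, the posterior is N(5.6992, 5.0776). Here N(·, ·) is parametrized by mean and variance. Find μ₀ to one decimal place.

The posterior mean is a precision-weighted average: μ_n = (τ₀μ₀ + τ_data·x̄)/(τ₀+τ_data), with τ₀=1/σ₀² and τ_data=n/σ².
Here τ₀ = 1/112.9 = 0.008857 and τ_data = 6/31.9 = 0.188088, so τ_n = 0.196945.
Rearranging for μ₀: μ₀ = (μ_n·τ_n − τ_data·x̄)/τ₀ = (5.6992·0.196945 − 0.188088·6.9) / 0.008857 = -0.175378/0.008857 ≈ -19.8.

μ₀ = -19.8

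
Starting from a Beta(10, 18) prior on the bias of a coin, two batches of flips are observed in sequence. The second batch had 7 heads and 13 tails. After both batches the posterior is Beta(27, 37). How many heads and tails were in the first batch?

10 heads and 6 tails

Sequential conjugate updates are equivalent to a single update on the pooled data, so total successes = posterior α − prior α and total failures = posterior β − prior β.
Total across both batches: 27−10=17 heads, 37−18=19 tails.
Subtract the second batch: 17−7=10 heads and 19−13=6 tails.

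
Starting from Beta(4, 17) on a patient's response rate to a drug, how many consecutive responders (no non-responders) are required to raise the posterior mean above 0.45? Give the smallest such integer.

k = 10

After k responders and 0 non-responders the posterior is Beta(4+k, 17), with mean (4+k)/(4+17+k).
Set (4+k)/(21+k) > 0.45 and solve: k > (0.45·21 − 4)/(1 − 0.45) = 9.909.
The smallest integer exceeding 9.909 is 10, and checking k=10: (14)/(31) = 0.4516 > 0.45.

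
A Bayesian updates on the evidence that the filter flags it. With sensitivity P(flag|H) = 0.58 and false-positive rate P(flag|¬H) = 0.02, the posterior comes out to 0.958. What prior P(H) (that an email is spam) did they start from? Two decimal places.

In odds form, posterior odds = prior odds × likelihood ratio, so prior odds = posterior odds ÷ LR.
Posterior odds = 0.958/(1−0.958) = 22.8095. LR = 0.58/0.02 = 29.0000.
Prior odds = 22.8095/29.0000 = 0.7865, so P(H) = 0.7865/(1+0.7865) ≈ 0.44.

P(H) = 0.44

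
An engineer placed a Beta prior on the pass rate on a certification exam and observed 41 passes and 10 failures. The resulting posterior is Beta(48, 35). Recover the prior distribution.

A Beta(α, β) prior with s successes and f failures in binomial data gives a Beta(α+s, β+f) posterior.
Subtract the data counts: 48−41=7, 35−10=25.

Beta(7, 25)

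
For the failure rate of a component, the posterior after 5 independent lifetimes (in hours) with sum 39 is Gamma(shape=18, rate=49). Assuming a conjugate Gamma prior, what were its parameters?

Gamma(shape=13, rate=10)

For an exponential likelihood with a Gamma(α, β) prior on the rate, n observations with total T give posterior Gamma(α+n, β+T).
So α = 18 − 5 = 13 and β = 49 − 39 = 10.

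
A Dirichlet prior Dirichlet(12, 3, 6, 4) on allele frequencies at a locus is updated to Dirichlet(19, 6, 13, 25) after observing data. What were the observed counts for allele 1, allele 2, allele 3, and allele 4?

counts (7, 3, 7, 21)

For a Dirichlet(α) prior with multinomial counts c, the posterior is Dirichlet(α + c) componentwise.
Counts are posterior − prior componentwise: 19−12=7, 6−3=3, 13−6=7, 25−4=21.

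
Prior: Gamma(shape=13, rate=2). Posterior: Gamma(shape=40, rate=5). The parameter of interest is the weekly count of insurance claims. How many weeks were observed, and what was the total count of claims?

A Gamma(α, β) prior (rate parametrization) on a Poisson rate with n observations summing to S gives posterior Gamma(α+S, β+n).
Matching: Σxᵢ = 40 − 13 = 27 and n = 5 − 2 = 3.

n = 3 weeks with total 27 claims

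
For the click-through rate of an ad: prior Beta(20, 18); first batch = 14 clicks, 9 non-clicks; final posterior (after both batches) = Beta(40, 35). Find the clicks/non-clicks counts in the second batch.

6 clicks and 8 non-clicks

Sequential conjugate updates are equivalent to a single update on the pooled data, so total successes = posterior α − prior α and total failures = posterior β − prior β.
Total across both batches: 40−20=20 clicks, 35−18=17 non-clicks.
Subtract the first batch: 20−14=6 clicks and 17−9=8 non-clicks.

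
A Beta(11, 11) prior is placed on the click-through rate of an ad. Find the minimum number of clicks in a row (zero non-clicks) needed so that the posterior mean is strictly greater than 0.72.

After k clicks and 0 non-clicks the posterior is Beta(11+k, 11), with mean (11+k)/(11+11+k).
Set (11+k)/(22+k) > 0.72 and solve: k > (0.72·22 − 11)/(1 − 0.72) = 17.286.
The smallest integer exceeding 17.286 is 18, and checking k=18: (29)/(40) = 0.7250 > 0.72.

k = 18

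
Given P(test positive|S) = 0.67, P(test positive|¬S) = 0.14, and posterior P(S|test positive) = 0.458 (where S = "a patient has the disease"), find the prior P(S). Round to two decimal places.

P(S) = 0.15

In odds form, posterior odds = prior odds × likelihood ratio, so prior odds = posterior odds ÷ LR.
Posterior odds = 0.458/(1−0.458) = 0.8450. LR = 0.67/0.14 = 4.7857.
Prior odds = 0.8450/4.7857 = 0.1766, so P(S) = 0.1766/(1+0.1766) ≈ 0.15.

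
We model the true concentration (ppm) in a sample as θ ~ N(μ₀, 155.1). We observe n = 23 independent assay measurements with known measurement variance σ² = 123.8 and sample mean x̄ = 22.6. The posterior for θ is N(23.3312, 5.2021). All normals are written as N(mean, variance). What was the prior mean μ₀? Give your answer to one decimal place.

The posterior mean is a precision-weighted average: μ_n = (τ₀μ₀ + τ_data·x̄)/(τ₀+τ_data), with τ₀=1/σ₀² and τ_data=n/σ².
Here τ₀ = 1/155.1 = 0.006447 and τ_data = 23/123.8 = 0.185784, so τ_n = 0.192231.
Rearranging for μ₀: μ₀ = (μ_n·τ_n − τ_data·x̄)/τ₀ = (23.3312·0.192231 − 0.185784·22.6) / 0.006447 = 0.286262/0.006447 ≈ 44.4.

μ₀ = 44.4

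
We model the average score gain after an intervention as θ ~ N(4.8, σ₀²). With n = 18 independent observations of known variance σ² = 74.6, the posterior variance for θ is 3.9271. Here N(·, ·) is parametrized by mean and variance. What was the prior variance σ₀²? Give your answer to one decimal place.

For the Normal–Normal model with known σ², precisions add: τ_n = τ₀ + n/σ².
So 1/σ₀² = 1/3.9271 − 18/74.6 = 0.254641 − 0.241287 = 0.013354.
Hence σ₀² = 1/0.013354 ≈ 74.9.

σ₀² = 74.9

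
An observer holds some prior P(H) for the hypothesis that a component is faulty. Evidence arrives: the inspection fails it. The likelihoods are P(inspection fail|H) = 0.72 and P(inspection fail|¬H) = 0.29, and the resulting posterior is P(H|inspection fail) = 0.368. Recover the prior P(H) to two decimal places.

P(H) = 0.19

Bayes' rule in odds form gives O(H|E) = O(H)·[P(E|H)/P(E|¬H)], hence O(H) = O(H|E)/LR.
Posterior odds = 0.368/(1−0.368) = 0.5823. LR = 0.72/0.29 = 2.4828.
Prior odds = 0.5823/2.4828 = 0.2345, so P(H) = 0.2345/(1+0.2345) ≈ 0.19.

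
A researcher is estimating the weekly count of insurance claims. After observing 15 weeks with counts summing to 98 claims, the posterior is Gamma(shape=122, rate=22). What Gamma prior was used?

Gamma(shape=24, rate=7)

A Gamma(α, β) prior (rate parametrization) on a Poisson rate with n observations summing to S gives posterior Gamma(α+S, β+n).
So α = 122 − 98 = 24 and β = 22 − 15 = 7.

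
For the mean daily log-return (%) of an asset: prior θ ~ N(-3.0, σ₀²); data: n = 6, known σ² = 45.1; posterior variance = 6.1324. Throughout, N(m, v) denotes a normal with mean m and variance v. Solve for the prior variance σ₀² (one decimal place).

σ₀² = 33.3

For the Normal–Normal model with known σ², precisions add: τ_n = τ₀ + n/σ².
So 1/σ₀² = 1/6.1324 − 6/45.1 = 0.163068 − 0.133038 = 0.030030.
Hence σ₀² = 1/0.030030 ≈ 33.3.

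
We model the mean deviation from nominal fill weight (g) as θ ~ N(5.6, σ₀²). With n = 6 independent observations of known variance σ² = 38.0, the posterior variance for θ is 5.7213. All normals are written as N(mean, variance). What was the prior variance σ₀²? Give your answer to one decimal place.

σ₀² = 59.2

Posterior precision equals prior precision plus data precision: 1/σ_n² = 1/σ₀² + n/σ².
So 1/σ₀² = 1/5.7213 − 6/38.0 = 0.174785 − 0.157895 = 0.016890.
Hence σ₀² = 1/0.016890 ≈ 59.2.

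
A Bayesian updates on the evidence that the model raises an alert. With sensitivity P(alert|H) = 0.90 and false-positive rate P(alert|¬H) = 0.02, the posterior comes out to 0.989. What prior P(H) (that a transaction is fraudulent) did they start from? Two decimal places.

In odds form, posterior odds = prior odds × likelihood ratio, so prior odds = posterior odds ÷ LR.
Posterior odds = 0.989/(1−0.989) = 89.9091. LR = 0.90/0.02 = 45.0000.
Prior odds = 89.9091/45.0000 = 1.9980, so P(H) = 1.9980/(1+1.9980) ≈ 0.67.

P(H) = 0.67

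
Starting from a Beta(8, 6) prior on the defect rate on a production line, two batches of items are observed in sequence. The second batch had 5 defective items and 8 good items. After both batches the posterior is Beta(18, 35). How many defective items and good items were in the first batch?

Because Beta–binomial updating is additive in the counts, the combined data contributed (α_post−α_prior, β_post−β_prior) successes and failures.
Total across both batches: 18−8=10 defective items, 35−6=29 good items.
Subtract the second batch: 10−5=5 defective items and 29−8=21 good items.

5 defective items and 21 good items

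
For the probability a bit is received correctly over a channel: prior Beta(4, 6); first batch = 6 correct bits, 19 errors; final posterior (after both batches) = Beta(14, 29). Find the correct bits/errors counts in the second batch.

4 correct bits and 4 errors

Because Beta–binomial updating is additive in the counts, the combined data contributed (α_post−α_prior, β_post−β_prior) successes and failures.
Total across both batches: 14−4=10 correct bits, 29−6=23 errors.
Subtract the first batch: 10−6=4 correct bits and 23−19=4 errors.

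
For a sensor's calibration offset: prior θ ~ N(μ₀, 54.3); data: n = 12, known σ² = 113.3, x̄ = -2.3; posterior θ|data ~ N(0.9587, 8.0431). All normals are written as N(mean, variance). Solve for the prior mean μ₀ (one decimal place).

With known observation variance, the Normal–Normal posterior has precision τ_n = τ₀ + n/σ² and mean μ_n = (τ₀μ₀ + (n/σ²)x̄)/τ_n.
Here τ₀ = 1/54.3 = 0.018416 and τ_data = 12/113.3 = 0.105914, so τ_n = 0.124330.
Rearranging for μ₀: μ₀ = (μ_n·τ_n − τ_data·x̄)/τ₀ = (0.9587·0.124330 − 0.105914·-2.3) / 0.018416 = 0.362797/0.018416 ≈ 19.7.

μ₀ = 19.7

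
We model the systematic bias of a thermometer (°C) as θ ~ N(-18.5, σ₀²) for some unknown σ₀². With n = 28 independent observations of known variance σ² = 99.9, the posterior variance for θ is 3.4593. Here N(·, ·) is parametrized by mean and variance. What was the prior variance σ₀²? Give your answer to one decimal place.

For the Normal–Normal model with known σ², precisions add: τ_n = τ₀ + n/σ².
So 1/σ₀² = 1/3.4593 − 28/99.9 = 0.289076 − 0.280280 = 0.008796.
Hence σ₀² = 1/0.008796 ≈ 113.7.

σ₀² = 113.7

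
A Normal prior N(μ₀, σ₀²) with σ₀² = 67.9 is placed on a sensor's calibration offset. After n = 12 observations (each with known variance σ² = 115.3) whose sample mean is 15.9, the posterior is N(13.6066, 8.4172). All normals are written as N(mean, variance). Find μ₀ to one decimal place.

The posterior mean is a precision-weighted average: μ_n = (τ₀μ₀ + τ_data·x̄)/(τ₀+τ_data), with τ₀=1/σ₀² and τ_data=n/σ².
Here τ₀ = 1/67.9 = 0.014728 and τ_data = 12/115.3 = 0.104076, so τ_n = 0.118804.
Rearranging for μ₀: μ₀ = (μ_n·τ_n − τ_data·x̄)/τ₀ = (13.6066·0.118804 − 0.104076·15.9) / 0.014728 = -0.038290/0.014728 ≈ -2.6.

μ₀ = -2.6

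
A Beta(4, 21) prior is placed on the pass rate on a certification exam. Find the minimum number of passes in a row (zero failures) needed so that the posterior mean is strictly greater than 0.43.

After k passes and 0 failures the posterior is Beta(4+k, 21), with mean (4+k)/(4+21+k).
Set (4+k)/(25+k) > 0.43 and solve: k > (0.43·25 − 4)/(1 − 0.43) = 11.842.
The smallest integer exceeding 11.842 is 12.

k = 12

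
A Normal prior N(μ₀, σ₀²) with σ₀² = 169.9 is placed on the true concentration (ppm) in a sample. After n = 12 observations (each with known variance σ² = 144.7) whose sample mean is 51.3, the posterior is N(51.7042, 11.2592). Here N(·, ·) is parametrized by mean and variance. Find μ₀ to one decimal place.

μ₀ = 57.4

With known observation variance, the Normal–Normal posterior has precision τ_n = τ₀ + n/σ² and mean μ_n = (τ₀μ₀ + (n/σ²)x̄)/τ_n.
Here τ₀ = 1/169.9 = 0.005886 and τ_data = 12/144.7 = 0.082930, so τ_n = 0.088816.
Rearranging for μ₀: μ₀ = (μ_n·τ_n − τ_data·x̄)/τ₀ = (51.7042·0.088816 − 0.082930·51.3) / 0.005886 = 0.337851/0.005886 ≈ 57.4.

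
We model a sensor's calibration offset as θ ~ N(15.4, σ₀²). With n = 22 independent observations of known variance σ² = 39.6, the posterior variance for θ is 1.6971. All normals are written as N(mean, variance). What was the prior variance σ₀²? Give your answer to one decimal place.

σ₀² = 29.7

For the Normal–Normal model with known σ², precisions add: τ_n = τ₀ + n/σ².
So 1/σ₀² = 1/1.6971 − 22/39.6 = 0.589240 − 0.555556 = 0.033684.
Hence σ₀² = 1/0.033684 ≈ 29.7.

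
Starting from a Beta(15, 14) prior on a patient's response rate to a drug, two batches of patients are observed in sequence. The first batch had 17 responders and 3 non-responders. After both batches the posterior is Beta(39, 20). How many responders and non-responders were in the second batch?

7 responders and 3 non-responders

Sequential conjugate updates are equivalent to a single update on the pooled data, so total successes = posterior α − prior α and total failures = posterior β − prior β.
Total across both batches: 39−15=24 responders, 20−14=6 non-responders.
Subtract the first batch: 24−17=7 responders and 6−3=3 non-responders.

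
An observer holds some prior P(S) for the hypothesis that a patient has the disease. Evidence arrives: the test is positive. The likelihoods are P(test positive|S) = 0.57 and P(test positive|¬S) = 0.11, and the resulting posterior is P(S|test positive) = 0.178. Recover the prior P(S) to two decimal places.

In odds form, posterior odds = prior odds × likelihood ratio, so prior odds = posterior odds ÷ LR.
Posterior odds = 0.178/(1−0.178) = 0.2165. LR = 0.57/0.11 = 5.1818.
Prior odds = 0.2165/5.1818 = 0.0418, so P(S) = 0.0418/(1+0.0418) ≈ 0.04.

P(S) = 0.04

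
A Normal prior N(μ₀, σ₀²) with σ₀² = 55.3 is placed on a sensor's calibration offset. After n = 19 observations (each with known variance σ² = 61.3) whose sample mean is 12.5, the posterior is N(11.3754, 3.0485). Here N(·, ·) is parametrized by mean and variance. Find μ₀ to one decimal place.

μ₀ = -7.9

With known observation variance, the Normal–Normal posterior has precision τ_n = τ₀ + n/σ² and mean μ_n = (τ₀μ₀ + (n/σ²)x̄)/τ_n.
Here τ₀ = 1/55.3 = 0.018083 and τ_data = 19/61.3 = 0.309951, so τ_n = 0.328034.
Rearranging for μ₀: μ₀ = (μ_n·τ_n − τ_data·x̄)/τ₀ = (11.3754·0.328034 − 0.309951·12.5) / 0.018083 = -0.142870/0.018083 ≈ -7.9.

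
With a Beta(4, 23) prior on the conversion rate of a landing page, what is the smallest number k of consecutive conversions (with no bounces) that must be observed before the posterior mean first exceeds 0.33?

k = 8

After k conversions and 0 bounces the posterior is Beta(4+k, 23), with mean (4+k)/(4+23+k).
Set (4+k)/(27+k) > 0.33 and solve: k > (0.33·27 − 4)/(1 − 0.33) = 7.328.
The smallest integer exceeding 7.328 is 8, and checking k=8: (12)/(35) = 0.3429 > 0.33.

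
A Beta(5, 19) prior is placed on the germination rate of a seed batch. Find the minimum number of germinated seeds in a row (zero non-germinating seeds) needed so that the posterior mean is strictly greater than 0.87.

k = 123

After k germinated seeds and 0 non-germinating seeds the posterior is Beta(5+k, 19), with mean (5+k)/(5+19+k).
Set (5+k)/(24+k) > 0.87 and solve: k > (0.87·24 − 5)/(1 − 0.87) = 122.154.
The smallest integer exceeding 122.154 is 123.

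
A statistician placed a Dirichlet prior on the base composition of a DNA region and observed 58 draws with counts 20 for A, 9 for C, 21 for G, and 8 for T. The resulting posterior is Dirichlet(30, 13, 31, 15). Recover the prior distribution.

For a Dirichlet(α) prior with multinomial counts c, the posterior is Dirichlet(α + c) componentwise.
Subtract each count from the matching posterior parameter: 30−20=10, 13−9=4, 31−21=10, 15−8=7.

Dirichlet(10, 4, 10, 7)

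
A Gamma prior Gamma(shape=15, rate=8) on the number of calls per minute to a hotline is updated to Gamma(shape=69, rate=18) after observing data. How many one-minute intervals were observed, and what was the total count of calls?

n = 10 one-minute intervals with total 54 calls

A Gamma(α, β) prior (rate parametrization) on a Poisson rate with n observations summing to S gives posterior Gamma(α+S, β+n).
Matching: Σxᵢ = 69 − 15 = 54 and n = 18 − 8 = 10.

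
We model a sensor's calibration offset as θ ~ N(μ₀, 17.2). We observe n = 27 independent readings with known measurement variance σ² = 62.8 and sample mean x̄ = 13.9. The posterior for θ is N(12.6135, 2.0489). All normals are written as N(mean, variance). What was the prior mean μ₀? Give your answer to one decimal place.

The posterior mean is a precision-weighted average: μ_n = (τ₀μ₀ + τ_data·x̄)/(τ₀+τ_data), with τ₀=1/σ₀² and τ_data=n/σ².
Here τ₀ = 1/17.2 = 0.058140 and τ_data = 27/62.8 = 0.429936, so τ_n = 0.488076.
Rearranging for μ₀: μ₀ = (μ_n·τ_n − τ_data·x̄)/τ₀ = (12.6135·0.488076 − 0.429936·13.9) / 0.058140 = 0.180236/0.058140 ≈ 3.1.

μ₀ = 3.1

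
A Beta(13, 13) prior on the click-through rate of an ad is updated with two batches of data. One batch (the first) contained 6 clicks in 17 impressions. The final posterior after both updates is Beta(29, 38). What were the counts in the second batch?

10 clicks and 14 non-clicks

Because Beta–binomial updating is additive in the counts, the combined data contributed (α_post−α_prior, β_post−β_prior) successes and failures.
Total across both batches: 29−13=16 clicks, 38−13=25 non-clicks.
Subtract the first batch: 16−6=10 clicks and 25−11=14 non-clicks.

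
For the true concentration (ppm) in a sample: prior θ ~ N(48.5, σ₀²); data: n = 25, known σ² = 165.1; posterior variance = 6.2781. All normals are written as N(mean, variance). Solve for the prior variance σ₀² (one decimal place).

Posterior precision equals prior precision plus data precision: 1/σ_n² = 1/σ₀² + n/σ².
So 1/σ₀² = 1/6.2781 − 25/165.1 = 0.159284 − 0.151423 = 0.007861.
Hence σ₀² = 1/0.007861 ≈ 127.2.

σ₀² = 127.2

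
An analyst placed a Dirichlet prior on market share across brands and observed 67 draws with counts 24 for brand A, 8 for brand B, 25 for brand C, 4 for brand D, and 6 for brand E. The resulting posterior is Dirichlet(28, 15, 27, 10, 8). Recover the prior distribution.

For a Dirichlet(α) prior with multinomial counts c, the posterior is Dirichlet(α + c) componentwise.
Subtract each count from the matching posterior parameter: 28−24=4, 15−8=7, 27−25=2, 10−4=6, 8−6=2.

Dirichlet(4, 7, 2, 6, 2)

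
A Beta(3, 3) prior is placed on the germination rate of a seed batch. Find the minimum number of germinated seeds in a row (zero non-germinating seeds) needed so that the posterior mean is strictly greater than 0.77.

k = 8

After k germinated seeds and 0 non-germinating seeds the posterior is Beta(3+k, 3), with mean (3+k)/(3+3+k).
Set (3+k)/(6+k) > 0.77 and solve: k > (0.77·6 − 3)/(1 − 0.77) = 7.043.
The smallest integer exceeding 7.043 is 8.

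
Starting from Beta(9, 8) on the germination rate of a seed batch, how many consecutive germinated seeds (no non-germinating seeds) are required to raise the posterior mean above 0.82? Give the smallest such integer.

k = 28

After k germinated seeds and 0 non-germinating seeds the posterior is Beta(9+k, 8), with mean (9+k)/(9+8+k).
Set (9+k)/(17+k) > 0.82 and solve: k > (0.82·17 − 9)/(1 − 0.82) = 27.444.
The smallest integer exceeding 27.444 is 28, and checking k=28: (37)/(45) = 0.8222 > 0.82.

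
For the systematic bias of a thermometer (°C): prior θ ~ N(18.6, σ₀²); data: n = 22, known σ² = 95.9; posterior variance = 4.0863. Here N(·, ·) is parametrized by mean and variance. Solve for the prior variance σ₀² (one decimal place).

σ₀² = 65.3

Posterior precision equals prior precision plus data precision: 1/σ_n² = 1/σ₀² + n/σ².
So 1/σ₀² = 1/4.0863 − 22/95.9 = 0.244720 − 0.229406 = 0.015314.
Hence σ₀² = 1/0.015314 ≈ 65.3.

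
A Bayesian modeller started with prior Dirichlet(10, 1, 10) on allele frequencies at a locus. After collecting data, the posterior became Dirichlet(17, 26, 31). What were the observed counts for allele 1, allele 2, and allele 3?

For a Dirichlet(α) prior with multinomial counts c, the posterior is Dirichlet(α + c) componentwise.
Counts are posterior − prior componentwise: 17−10=7, 26−1=25, 31−10=21.

counts (7, 25, 21)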